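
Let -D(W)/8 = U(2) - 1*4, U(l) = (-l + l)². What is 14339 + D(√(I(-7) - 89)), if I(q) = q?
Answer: 14371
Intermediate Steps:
U(l) = 0 (U(l) = 0² = 0)
D(W) = 32 (D(W) = -8*(0 - 1*4) = -8*(0 - 4) = -8*(-4) = 32)
14339 + D(√(I(-7) - 89)) = 14339 + 32 = 14371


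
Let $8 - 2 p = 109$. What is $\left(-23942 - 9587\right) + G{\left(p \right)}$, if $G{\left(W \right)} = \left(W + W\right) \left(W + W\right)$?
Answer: $-23328$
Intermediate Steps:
$p = - \frac{101}{2}$ ($p = 4 - \frac{109}{2} = - \frac{101}{2} \approx -50.5$)
$G{\left(W \right)} = 4 W^{2}$ ($G{\left(W \right)} = 2 W 2 W = 4 W^{2}$)
$\left(-23942 - 9587\right) + G{\left(p \right)} = \left(-23942 - 9587\right) + 4 \left(- \frac{101}{2}\right)^{2} = -33529 + 4 \cdot \frac{10201}{4} = -33529 + 10201 = -23328$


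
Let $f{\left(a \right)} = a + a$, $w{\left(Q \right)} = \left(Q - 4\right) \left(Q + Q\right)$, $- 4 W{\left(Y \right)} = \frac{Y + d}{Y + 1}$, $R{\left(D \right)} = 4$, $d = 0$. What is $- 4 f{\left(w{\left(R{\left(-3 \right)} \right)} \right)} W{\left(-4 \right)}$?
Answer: $0$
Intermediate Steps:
$W{\left(Y \right)} = - \frac{Y}{4 \left(1 + Y\right)}$ ($W{\left(Y \right)} = - \frac{\left(Y + 0\right) \frac{1}{Y + 1}}{4} = - \frac{Y \frac{1}{1 + Y}}{4} = - \frac{Y}{4 \left(1 + Y\right)}$)
$w{\left(Q \right)} = 2 Q \left(-4 + Q\right)$ ($w{\left(Q \right)} = \left(-4 + Q\right) 2 Q = 2 Q \left(-4 + Q\right)$)
$f{\left(a \right)} = 2 a$
$- 4 f{\left(w{\left(R{\left(-3 \right)} \right)} \right)} W{\left(-4 \right)} = - 4 \cdot 2 \cdot 2 \cdot 4 \left(-4 + 4\right) \left(\left(-1\right) \left(-4\right) \frac{1}{4 + 4 \left(-4\right)}\right) = - 4 \cdot 2 \cdot 2 \cdot 4 \cdot 0 \left(\left(-1\right) \left(-4\right) \frac{1}{4 - 16}\right) = - 4 \cdot 2 \cdot 0 \left(\left(-1\right) \left(-4\right) \frac{1}{-12}\right) = \left(-4\right) 0 \left(\left(-1\right) \left(-4\right) \left(- \frac{1}{12}\right)\right) = 0 \left(- \frac{1}{3}\right) = 0$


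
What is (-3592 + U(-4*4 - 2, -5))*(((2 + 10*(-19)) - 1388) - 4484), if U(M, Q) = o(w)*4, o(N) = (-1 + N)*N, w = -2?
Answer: 21622080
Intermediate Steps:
o(N) = N*(-1 + N)
U(M, Q) = 24 (U(M, Q) = -2*(-1 - 2)*4 = -2*(-3)*4 = 6*4 = 24)
(-3592 + U(-4*4 - 2, -5))*(((2 + 10*(-19)) - 1388) - 4484) = (-3592 + 24)*(((2 + 10*(-19)) - 1388) - 4484) = -3568*(((2 - 190) - 1388) - 4484) = -3568*((-188 - 1388) - 4484) = -3568*(-1576 - 4484) = -3568*(-6060) = 21622080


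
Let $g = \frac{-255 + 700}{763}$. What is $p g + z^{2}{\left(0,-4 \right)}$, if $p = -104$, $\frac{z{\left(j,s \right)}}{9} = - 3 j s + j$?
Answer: $- \frac{46280}{763} \approx -60.655$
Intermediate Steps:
$z{\left(j,s \right)} = 9 j - 27 j s$ ($z{\left(j,s \right)} = 9 \left(- 3 j s + j\right) = 9 \left(j - 3 j s\right) = 9 j - 27 j s$)
$g = \frac{445}{763}$ ($g = 445 \cdot \frac{1}{763} = \frac{445}{763} \approx 0.58322$)
$p g + z^{2}{\left(0,-4 \right)} = \left(-104\right) \frac{445}{763} + \left(9 \cdot 0 \left(1 - -12\right)\right)^{2} = - \frac{46280}{763} + \left(9 \cdot 0 \left(1 + 12\right)\right)^{2} = - \frac{46280}{763} + \left(9 \cdot 0 \cdot 13\right)^{2} = - \frac{46280}{763} + 0^{2} = - \frac{46280}{763} + 0 = - \frac{46280}{763}$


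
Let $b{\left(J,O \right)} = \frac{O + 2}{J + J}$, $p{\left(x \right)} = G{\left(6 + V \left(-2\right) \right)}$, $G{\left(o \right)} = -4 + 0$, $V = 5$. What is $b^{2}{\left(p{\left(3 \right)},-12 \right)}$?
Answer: $\frac{25}{16} \approx 1.5625$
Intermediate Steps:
$G{\left(o \right)} = -4$
$p{\left(x \right)} = -4$
$b{\left(J,O \right)} = \frac{2 + O}{2 J}$
$b^{2}{\left(p{\left(3 \right)},-12 \right)} = \left(\frac{2 - 12}{2 \left(-4\right)}\right)^{2} = \left(\frac{1}{2} \left(- \frac{1}{4}\right) \left(-10\right)\right)^{2} = \left(\frac{5}{4}\right)^{2} = \frac{25}{16}$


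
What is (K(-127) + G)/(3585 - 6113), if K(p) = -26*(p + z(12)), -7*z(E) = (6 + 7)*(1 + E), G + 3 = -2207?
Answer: -6019/8848 ≈ -0.68027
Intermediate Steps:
G = -2210 (G = -3 - 2207 = -2210)
z(E) = -13/7 - 13*E/7 (z(E) = -(6 + 7)*(1 + E)/7 = -13*(1 + E)/7 = -(13 + 13*E)/7 = -13/7 - 13*E/7)
K(p) = 4394/7 - 26*p (K(p) = -26*(p + (-13/7 - 13/7*12)) = -26*(p + (-13/7 - 156/7)) = -26*(p - 169/7) = -26*(-169/7 + p) = 4394/7 - 26*p)
(K(-127) + G)/(3585 - 6113) = ((4394/7 - 26*(-127)) - 2210)/(3585 - 6113) = ((4394/7 + 3302) - 2210)/(-2528) = (27508/7 - 2210)*(-1/2528) = (12038/7)*(-1/2528) = -6019/8848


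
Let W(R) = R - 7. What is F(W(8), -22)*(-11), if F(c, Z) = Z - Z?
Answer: 0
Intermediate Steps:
W(R) = -7 + R
F(c, Z) = 0
F(W(8), -22)*(-11) = 0*(-11) = 0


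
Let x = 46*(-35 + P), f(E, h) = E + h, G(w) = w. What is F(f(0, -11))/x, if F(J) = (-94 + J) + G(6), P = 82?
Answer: -99/2162 ≈ -0.045791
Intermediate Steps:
F(J) = -88 + J (F(J) = (-94 + J) + 6 = -88 + J)
x = 2162 (x = 46*(-35 + 82) = 46*47 = 2162)
F(f(0, -11))/x = (-88 + (0 - 11))/2162 = (-88 - 11)*(1/2162) = -99*1/2162 = -99/2162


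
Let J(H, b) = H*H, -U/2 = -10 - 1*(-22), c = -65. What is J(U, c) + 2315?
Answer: 2891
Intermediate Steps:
U = -24 (U = -2*(-10 - 1*(-22)) = -2*(-10 + 22) = -2*12 = -24)
J(H, b) = H²
J(U, c) + 2315 = (-24)² + 2315 = 576 + 2315 = 2891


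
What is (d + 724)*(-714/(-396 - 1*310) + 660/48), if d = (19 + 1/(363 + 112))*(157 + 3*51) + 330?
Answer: 361868487/3530 ≈ 1.0251e+5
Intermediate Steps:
d = 590962/95 (d = (19 + 1/475)*(157 + 153) + 330 = (19 + 1/475)*310 + 330 = (9026/475)*310 + 330 = 559612/95 + 330 = 590962/95 ≈ 6220.7)
(d + 724)*(-714/(-396 - 1*310) + 660/48) = (590962/95 + 724)*(-714/(-396 - 1*310) + 660/48) = 659742*(-714/(-396 - 310) + 660*(1/48))/95 = 659742*(-714/(-706) + 55/4)/95 = 659742*(-714*(-1/706) + 55/4)/95 = 659742*(357/353 + 55/4)/95 = (659742/95)*(20843/1412) = 361868487/3530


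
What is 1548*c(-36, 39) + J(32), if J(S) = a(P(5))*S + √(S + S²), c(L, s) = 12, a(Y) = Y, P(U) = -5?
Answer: 18416 + 4*√66 ≈ 18449.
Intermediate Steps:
J(S) = √(S + S²) - 5*S (J(S) = -5*S + √(S + S²) = √(S + S²) - 5*S)
1548*c(-36, 39) + J(32) = 1548*12 + (√(32*(1 + 32)) - 5*32) = 18576 + (√(32*33) - 160) = 18576 + (√1056 - 160) = 18576 + (4*√66 - 160) = 18576 + (-160 + 4*√66) = 18416 + 4*√66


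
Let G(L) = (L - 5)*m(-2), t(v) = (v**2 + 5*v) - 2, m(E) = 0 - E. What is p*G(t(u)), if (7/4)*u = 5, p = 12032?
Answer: 18216448/49 ≈ 3.7176e+5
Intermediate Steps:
u = 20/7 (u = (4/7)*5 = 20/7 ≈ 2.8571)
m(E) = -E
t(v) = -2 + v**2 + 5*v
G(L) = -10 + 2*L (G(L) = (L - 5)*(-1*(-2)) = (-5 + L)*2 = -10 + 2*L)
p*G(t(u)) = 12032*(-10 + 2*(-2 + (20/7)**2 + 5*(20/7))) = 12032*(-10 + 2*(-2 + 400/49 + 100/7)) = 12032*(-10 + 2*(1002/49)) = 12032*(-10 + 2004/49) = 12032*(1514/49) = 18216448/49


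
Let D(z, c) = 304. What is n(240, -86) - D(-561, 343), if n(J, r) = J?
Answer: -64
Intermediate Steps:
n(240, -86) - D(-561, 343) = 240 - 1*304 = 240 - 304 = -64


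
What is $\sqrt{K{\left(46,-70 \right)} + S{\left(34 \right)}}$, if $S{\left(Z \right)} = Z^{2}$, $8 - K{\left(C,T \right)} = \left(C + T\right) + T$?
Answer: $\sqrt{1258} \approx 35.468$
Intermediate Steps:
$K{\left(C,T \right)} = 8 - C - 2 T$ ($K{\left(C,T \right)} = 8 - \left(\left(C + T\right) + T\right) = 8 - \left(C + 2 T\right) = 8 - C - 2 T$)
$\sqrt{K{\left(46,-70 \right)} + S{\left(34 \right)}} = \sqrt{\left(8 - 46 - -140\right) + 34^{2}} = \sqrt{\left(8 - 46 + 140\right) + 1156} = \sqrt{102 + 1156} = \sqrt{1258}$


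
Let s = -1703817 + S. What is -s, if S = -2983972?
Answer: 4687789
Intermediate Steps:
s = -4687789 (s = -1703817 - 2983972 = -4687789)
-s = -1*(-4687789) = 4687789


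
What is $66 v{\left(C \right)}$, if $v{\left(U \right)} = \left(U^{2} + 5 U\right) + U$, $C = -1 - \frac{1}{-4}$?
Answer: $- \frac{2079}{8} \approx -259.88$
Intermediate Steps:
$C = - \frac{3}{4}$ ($C = -1 - - \frac{1}{4} = -1 + \frac{1}{4} = - \frac{3}{4} \approx -0.75$)
$v{\left(U \right)} = U^{2} + 6 U$
$66 v{\left(C \right)} = 66 \left(- \frac{3 \left(6 - \frac{3}{4}\right)}{4}\right) = 66 \left(\left(- \frac{3}{4}\right) \frac{21}{4}\right) = 66 \left(- \frac{63}{16}\right) = - \frac{2079}{8}$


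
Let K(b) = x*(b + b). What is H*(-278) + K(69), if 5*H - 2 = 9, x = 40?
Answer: 24542/5 ≈ 4908.4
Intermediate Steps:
H = 11/5 (H = 2/5 + (1/5)*9 = 2/5 + 9/5 = 11/5 ≈ 2.2000)
K(b) = 80*b (K(b) = 40*(b + b) = 40*(2*b) = 80*b)
H*(-278) + K(69) = (11/5)*(-278) + 80*69 = -3058/5 + 5520 = 24542/5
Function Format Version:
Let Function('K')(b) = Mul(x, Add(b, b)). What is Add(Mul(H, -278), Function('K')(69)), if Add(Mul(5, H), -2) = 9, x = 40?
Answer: Rational(24542, 5) ≈ 4908.4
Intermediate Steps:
H = Rational(11, 5) (H = Add(Rational(2, 5), Mul(Rational(1, 5), 9)) = Add(Rational(2, 5), Rational(9, 5)) = Rational(11, 5) ≈ 2.2000)
Function('K')(b) = Mul(80, b) (Function('K')(b) = Mul(40, Add(b, b)) = Mul(40, Mul(2, b)) = Mul(80, b))
Add(Mul(H, -278), Function('K')(69)) = Add(Mul(Rational(11, 5), -278), Mul(80, 69)) = Add(Rational(-3058, 5), 5520) = Rational(24542, 5)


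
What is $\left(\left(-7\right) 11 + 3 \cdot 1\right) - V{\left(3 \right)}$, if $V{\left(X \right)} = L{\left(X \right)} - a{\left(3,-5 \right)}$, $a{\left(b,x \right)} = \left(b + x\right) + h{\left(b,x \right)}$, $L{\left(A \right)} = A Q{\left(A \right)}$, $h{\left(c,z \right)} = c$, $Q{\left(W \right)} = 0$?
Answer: $-73$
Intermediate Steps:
$L{\left(A \right)} = 0$ ($L{\left(A \right)} = A 0 = 0$)
$a{\left(b,x \right)} = x + 2 b$ ($a{\left(b,x \right)} = \left(b + x\right) + b = x + 2 b$)
$V{\left(X \right)} = -1$ ($V{\left(X \right)} = 0 - \left(-5 + 2 \cdot 3\right) = 0 - \left(-5 + 6\right) = 0 - 1 = -1$)
$\left(\left(-7\right) 11 + 3 \cdot 1\right) - V{\left(3 \right)} = \left(\left(-7\right) 11 + 3 \cdot 1\right) - -1 = \left(-77 + 3\right) + 1 = -74 + 1 = -73$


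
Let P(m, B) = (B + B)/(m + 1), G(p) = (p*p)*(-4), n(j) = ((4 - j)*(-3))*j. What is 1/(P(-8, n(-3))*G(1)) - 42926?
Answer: -3090671/72 ≈ -42926.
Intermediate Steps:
n(j) = j*(-12 + 3*j) (n(j) = (-12 + 3*j)*j = j*(-12 + 3*j))
G(p) = -4*p² (G(p) = p²*(-4) = -4*p²)
P(m, B) = 2*B/(1 + m) (P(m, B) = (2*B)/(1 + m) = 2*B/(1 + m))
1/(P(-8, n(-3))*G(1)) - 42926 = 1/((2*(3*(-3)*(-4 - 3))/(1 - 8))*(-4*1²)) - 42926 = 1/((2*(3*(-3)*(-7))/(-7))*(-4*1)) - 42926 = 1/((2*63*(-⅐))*(-4)) - 42926 = 1/(-18*(-4)) - 42926 = 1/72 - 42926 = -3090671/72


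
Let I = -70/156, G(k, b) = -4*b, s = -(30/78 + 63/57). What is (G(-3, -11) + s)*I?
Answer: -61250/3211 ≈ -19.075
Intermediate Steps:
s = -368/247 (s = -(30*(1/78) + 63*(1/57)) = -(5/13 + 21/19) = -1*368/247 = -368/247 ≈ -1.4899)
I = -35/78 (I = -70*1/156 = -35/78 ≈ -0.44872)
(G(-3, -11) + s)*I = (-4*(-11) - 368/247)*(-35/78) = (44 - 368/247)*(-35/78) = (10500/247)*(-35/78) = -61250/3211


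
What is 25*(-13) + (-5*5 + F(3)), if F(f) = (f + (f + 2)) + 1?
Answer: -341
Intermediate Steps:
F(f) = 3 + 2*f (F(f) = (f + (2 + f)) + 1 = (2 + 2*f) + 1 = 3 + 2*f)
25*(-13) + (-5*5 + F(3)) = 25*(-13) + (-5*5 + (3 + 2*3)) = -325 + (-25 + (3 + 6)) = -325 + (-25 + 9) = -325 - 16 = -341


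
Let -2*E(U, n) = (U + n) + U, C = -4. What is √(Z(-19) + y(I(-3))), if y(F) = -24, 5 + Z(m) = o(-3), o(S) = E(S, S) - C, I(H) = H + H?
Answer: I*√82/2 ≈ 4.5277*I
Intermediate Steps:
I(H) = 2*H
E(U, n) = -U - n/2 (E(U, n) = -((U + n) + U)/2 = -(n + 2*U)/2 = -U - n/2)
o(S) = 4 - 3*S/2 (o(S) = (-S - S/2) - 1*(-4) = -3*S/2 + 4 = 4 - 3*S/2)
Z(m) = 7/2 (Z(m) = -5 + (4 - 3/2*(-3)) = -5 + (4 + 9/2) = -5 + 17/2 = 7/2)
√(Z(-19) + y(I(-3))) = √(7/2 - 24) = √(-41/2) = I*√82/2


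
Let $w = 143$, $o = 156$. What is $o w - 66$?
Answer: $22242$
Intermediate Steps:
$o w - 66 = 156 \cdot 143 - 66 = 22308 - 66 = 22242$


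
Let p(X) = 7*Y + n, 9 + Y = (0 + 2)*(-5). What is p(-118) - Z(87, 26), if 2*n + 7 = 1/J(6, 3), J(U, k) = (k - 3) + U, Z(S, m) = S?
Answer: -2681/12 ≈ -223.42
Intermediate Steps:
J(U, k) = -3 + U + k (J(U, k) = (-3 + k) + U = -3 + U + k)
n = -41/12 (n = -7/2 + 1/(2*(-3 + 6 + 3)) = -7/2 + (1/2)/6 = -7/2 + (1/2)*(1/6) = -7/2 + 1/12 = -41/12 ≈ -3.4167)
Y = -19 (Y = -9 + (0 + 2)*(-5) = -9 + 2*(-5) = -9 - 10 = -19)
p(X) = -1637/12 (p(X) = 7*(-19) - 41/12 = -133 - 41/12 = -1637/12)
p(-118) - Z(87, 26) = -1637/12 - 1*87 = -1637/12 - 87 = -2681/12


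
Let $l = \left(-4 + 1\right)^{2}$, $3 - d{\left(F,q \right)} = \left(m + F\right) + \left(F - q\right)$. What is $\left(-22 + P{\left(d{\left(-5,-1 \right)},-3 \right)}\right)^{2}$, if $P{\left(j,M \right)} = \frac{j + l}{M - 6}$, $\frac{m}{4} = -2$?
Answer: $\frac{51529}{81} \approx 636.16$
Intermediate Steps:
$m = -8$ ($m = 4 \left(-2\right) = -8$)
$d{\left(F,q \right)} = 11 + q - 2 F$ ($d{\left(F,q \right)} = 3 - \left(\left(-8 + F\right) + \left(F - q\right)\right) = 3 - \left(-8 - q + 2 F\right) = 3 + \left(8 + q - 2 F\right) = 11 + q - 2 F$)
$l = 9$ ($l = \left(-3\right)^{2} = 9$)
$P{\left(j,M \right)} = \frac{9 + j}{-6 + M}$ ($P{\left(j,M \right)} = \frac{j + 9}{M - 6} = \frac{9 + j}{-6 + M}$)
$\left(-22 + P{\left(d{\left(-5,-1 \right)},-3 \right)}\right)^{2} = \left(-22 + \frac{9 - -20}{-6 - 3}\right)^{2} = \left(-22 + \frac{9 + \left(11 - 1 + 10\right)}{-9}\right)^{2} = \left(-22 - \frac{9 + 20}{9}\right)^{2} = \left(-22 - \frac{29}{9}\right)^{2} = \left(- \frac{227}{9}\right)^{2} = \frac{51529}{81}$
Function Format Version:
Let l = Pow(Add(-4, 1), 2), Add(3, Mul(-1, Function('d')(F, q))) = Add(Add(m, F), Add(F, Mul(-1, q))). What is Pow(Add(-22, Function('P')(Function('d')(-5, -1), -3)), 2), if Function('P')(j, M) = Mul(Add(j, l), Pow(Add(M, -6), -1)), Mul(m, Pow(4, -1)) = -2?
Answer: Rational(51529, 81) ≈ 636.16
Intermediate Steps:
m = -8 (m = Mul(4, -2) = -8)
Function('d')(F, q) = Add(11, q, Mul(-2, F)) (Function('d')(F, q) = Add(3, Mul(-1, Add(Add(-8, F), Add(F, Mul(-1, q))))) = Add(3, Mul(-1, Add(-8, Mul(-1, q), Mul(2, F)))) = Add(3, Add(8, q, Mul(-2, F))) = Add(11, q, Mul(-2, F)))
l = 9 (l = Pow(-3, 2) = 9)
Function('P')(j, M) = Mul(Pow(Add(-6, M), -1), Add(9, j)) (Function('P')(j, M) = Mul(Add(j, 9), Pow(Add(M, -6), -1)) = Mul(Add(9, j), Pow(Add(-6, M), -1)) = Mul(Pow(Add(-6, M), -1), Add(9, j)))
Pow(Add(-22, Function('P')(Function('d')(-5, -1), -3)), 2) = Pow(Add(-22, Mul(Pow(Add(-6, -3), -1), Add(9, Add(11, -1, Mul(-2, -5))))), 2) = Pow(Add(-22, Mul(Pow(-9, -1), Add(9, Add(11, -1, 10)))), 2) = Pow(Add(-22, Mul(Rational(-1, 9), Add(9, 20))), 2) = Pow(Add(-22, Mul(Rational(-1, 9), 29)), 2) = Pow(Add(-22, Rational(-29, 9)), 2) = Pow(Rational(-227, 9), 2) = Rational(51529, 81)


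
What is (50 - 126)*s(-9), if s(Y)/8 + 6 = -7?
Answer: 7904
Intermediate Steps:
s(Y) = -104 (s(Y) = -48 + 8*(-7) = -48 - 56 = -104)
(50 - 126)*s(-9) = (50 - 126)*(-104) = -76*(-104) = 7904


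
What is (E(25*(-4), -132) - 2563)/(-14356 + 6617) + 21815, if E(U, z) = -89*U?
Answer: 168819948/7739 ≈ 21814.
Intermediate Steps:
(E(25*(-4), -132) - 2563)/(-14356 + 6617) + 21815 = (-2225*(-4) - 2563)/(-14356 + 6617) + 21815 = (-89*(-100) - 2563)/(-7739) + 21815 = (8900 - 2563)*(-1/7739) + 21815 = 6337*(-1/7739) + 21815 = -6337/7739 + 21815 = 168819948/7739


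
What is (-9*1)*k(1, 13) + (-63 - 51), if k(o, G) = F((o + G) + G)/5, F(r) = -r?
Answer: -327/5 ≈ -65.400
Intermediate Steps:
k(o, G) = -2*G/5 - o/5 (k(o, G) = -((o + G) + G)/5 = -((G + o) + G)*(⅕) = -(o + 2*G)*(⅕) = (-o - 2*G)*(⅕) = -2*G/5 - o/5)
(-9*1)*k(1, 13) + (-63 - 51) = (-9*1)*(-⅖*13 - ⅕*1) + (-63 - 51) = -9*(-26/5 - ⅕) - 114 = -9*(-27/5) - 114 = 243/5 - 114 = -327/5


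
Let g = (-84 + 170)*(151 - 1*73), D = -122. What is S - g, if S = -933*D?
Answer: 107118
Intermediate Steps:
S = 113826 (S = -933*(-122) = 113826)
g = 6708 (g = 86*(151 - 73) = 86*78 = 6708)
S - g = 113826 - 1*6708 = 113826 - 6708 = 107118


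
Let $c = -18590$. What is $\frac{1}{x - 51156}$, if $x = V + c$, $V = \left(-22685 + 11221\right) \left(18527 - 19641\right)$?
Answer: $\frac{1}{12701150} \approx 7.8733 \cdot 10^{-8}$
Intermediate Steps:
$V = 12770896$ ($V = \left(-11464\right) \left(-1114\right) = 12770896$)
$x = 12752306$ ($x = 12770896 - 18590 = 12752306$)
$\frac{1}{x - 51156} = \frac{1}{12752306 - 51156} = \frac{1}{12701150}$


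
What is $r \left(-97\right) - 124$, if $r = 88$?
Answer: $-8660$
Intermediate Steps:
$r \left(-97\right) - 124 = 88 \left(-97\right) - 124 = -8536 - 124 = -8660$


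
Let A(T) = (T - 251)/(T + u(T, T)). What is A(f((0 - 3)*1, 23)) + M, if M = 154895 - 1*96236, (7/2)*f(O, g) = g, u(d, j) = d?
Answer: 5394917/92 ≈ 58640.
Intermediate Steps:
f(O, g) = 2*g/7
M = 58659 (M = 154895 - 96236 = 58659)
A(T) = (-251 + T)/(2*T) (A(T) = (T - 251)/(T + T) = (-251 + T)/((2*T)) = (-251 + T)*(1/(2*T)) = (-251 + T)/(2*T))
A(f((0 - 3)*1, 23)) + M = (-251 + (2/7)*23)/(2*(((2/7)*23))) + 58659 = (-251 + 46/7)/(2*(46/7)) + 58659 = (½)*(7/46)*(-1711/7) + 58659 = -1711/92 + 58659 = 5394917/92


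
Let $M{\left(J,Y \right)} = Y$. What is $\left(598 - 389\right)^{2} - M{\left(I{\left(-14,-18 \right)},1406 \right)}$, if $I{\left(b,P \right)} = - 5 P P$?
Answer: $42275$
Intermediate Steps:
$I{\left(b,P \right)} = - 5 P^{2}$
$\left(598 - 389\right)^{2} - M{\left(I{\left(-14,-18 \right)},1406 \right)} = \left(598 - 389\right)^{2} - 1406 = 209^{2} - 1406 = 43681 - 1406 = 42275$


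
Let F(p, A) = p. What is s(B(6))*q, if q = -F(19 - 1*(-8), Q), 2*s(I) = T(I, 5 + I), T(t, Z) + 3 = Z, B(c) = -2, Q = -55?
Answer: 0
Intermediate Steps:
T(t, Z) = -3 + Z
s(I) = 1 + I/2 (s(I) = (-3 + (5 + I))/2 = (2 + I)/2 = 1 + I/2)
q = -27 (q = -(19 - 1*(-8)) = -(19 + 8) = -1*27 = -27)
s(B(6))*q = (1 + (½)*(-2))*(-27) = (1 - 1)*(-27) = 0*(-27) = 0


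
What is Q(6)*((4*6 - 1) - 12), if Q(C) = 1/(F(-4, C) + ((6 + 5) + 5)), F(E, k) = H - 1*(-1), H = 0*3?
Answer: 11/17 ≈ 0.64706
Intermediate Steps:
H = 0
F(E, k) = 1 (F(E, k) = 0 - 1*(-1) = 0 + 1 = 1)
Q(C) = 1/17 (Q(C) = 1/(1 + ((6 + 5) + 5)) = 1/(1 + (11 + 5)) = 1/(1 + 16) = 1/17)
Q(6)*((4*6 - 1) - 12) = ((4*6 - 1) - 12)/17 = ((24 - 1) - 12)/17 = (23 - 12)/17 = (1/17)*11 = 11/17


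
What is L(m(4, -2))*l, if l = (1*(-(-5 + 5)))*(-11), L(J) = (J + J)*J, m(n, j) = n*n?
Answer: 0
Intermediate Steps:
m(n, j) = n**2
L(J) = 2*J**2 (L(J) = (2*J)*J = 2*J**2)
l = 0 (l = (1*(-1*0))*(-11) = (1*0)*(-11) = 0*(-11) = 0)
L(m(4, -2))*l = (2*(4**2)**2)*0 = (2*16**2)*0 = (2*256)*0 = 512*0 = 0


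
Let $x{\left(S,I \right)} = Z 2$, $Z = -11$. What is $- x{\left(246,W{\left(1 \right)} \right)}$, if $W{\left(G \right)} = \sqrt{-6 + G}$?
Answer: $22$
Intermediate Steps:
$x{\left(S,I \right)} = -22$ ($x{\left(S,I \right)} = \left(-11\right) 2 = -22$)
$- x{\left(246,W{\left(1 \right)} \right)} = \left(-1\right) \left(-22\right) = 22$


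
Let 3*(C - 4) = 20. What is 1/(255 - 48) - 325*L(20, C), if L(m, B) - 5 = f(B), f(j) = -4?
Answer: -67274/207 ≈ -325.00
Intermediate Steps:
C = 32/3 (C = 4 + (1/3)*20 = 4 + 20/3 = 32/3 ≈ 10.667)
L(m, B) = 1 (L(m, B) = 5 - 4 = 1)
1/(255 - 48) - 325*L(20, C) = 1/(255 - 48) - 325*1 = 1/207 - 325 = -67274/207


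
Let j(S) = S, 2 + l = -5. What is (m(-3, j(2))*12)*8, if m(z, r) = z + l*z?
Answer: 1728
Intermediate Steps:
l = -7 (l = -2 - 5 = -7)
m(z, r) = -6*z (m(z, r) = z - 7*z = -6*z)
(m(-3, j(2))*12)*8 = (-6*(-3)*12)*8 = (18*12)*8 = 216*8 = 1728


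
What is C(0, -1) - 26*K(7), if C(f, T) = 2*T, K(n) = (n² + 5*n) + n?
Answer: -2368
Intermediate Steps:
K(n) = n² + 6*n
C(0, -1) - 26*K(7) = 2*(-1) - 182*(6 + 7) = -2 - 182*13 = -2 - 26*91 = -2 - 2366 = -2368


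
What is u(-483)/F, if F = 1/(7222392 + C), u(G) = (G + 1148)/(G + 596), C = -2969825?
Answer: 2827957055/113 ≈ 2.5026e+7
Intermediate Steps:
u(G) = (1148 + G)/(596 + G)
F = 1/4252567 (F = 1/(7222392 - 2969825) = 1/4252567 ≈ 2.3515e-7)
u(-483)/F = ((1148 - 483)/(596 - 483))/(1/4252567) = (665/113)*4252567 = 2827957055/113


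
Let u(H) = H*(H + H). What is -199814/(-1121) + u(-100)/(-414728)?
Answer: 10355755074/58113761 ≈ 178.20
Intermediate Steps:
u(H) = 2*H² (u(H) = H*(2*H) = 2*H²)
-199814/(-1121) + u(-100)/(-414728) = -199814/(-1121) + (2*(-100)²)/(-414728) = -199814*(-1/1121) + (2*10000)*(-1/414728) = 199814/1121 + 20000*(-1/414728) = 199814/1121 - 2500/51841 = 10355755074/58113761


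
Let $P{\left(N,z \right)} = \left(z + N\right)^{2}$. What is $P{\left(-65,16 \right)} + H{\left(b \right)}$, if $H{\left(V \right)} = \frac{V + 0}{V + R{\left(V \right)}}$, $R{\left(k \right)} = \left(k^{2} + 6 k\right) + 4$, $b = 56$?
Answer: $\frac{2120097}{883} \approx 2401.0$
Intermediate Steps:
$R{\left(k \right)} = 4 + k^{2} + 6 k$
$H{\left(V \right)} = \frac{V}{4 + V^{2} + 7 V}$ ($H{\left(V \right)} = \frac{V + 0}{V + \left(4 + V^{2} + 6 V\right)} = \frac{V}{4 + V^{2} + 7 V}$)
$P{\left(N,z \right)} = \left(N + z\right)^{2}$
$P{\left(-65,16 \right)} + H{\left(b \right)} = \left(-65 + 16\right)^{2} + \frac{56}{4 + 56^{2} + 7 \cdot 56} = \left(-49\right)^{2} + \frac{56}{4 + 3136 + 392} = 2401 + \frac{56}{3532} = 2401 + 56 \cdot \frac{1}{3532} = 2401 + \frac{14}{883} = \frac{2120097}{883}$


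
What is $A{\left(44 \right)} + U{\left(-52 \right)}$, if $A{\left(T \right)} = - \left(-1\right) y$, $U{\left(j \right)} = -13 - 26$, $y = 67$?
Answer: $28$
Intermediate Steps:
$U{\left(j \right)} = -39$
$A{\left(T \right)} = 67$ ($A{\left(T \right)} = - \left(-1\right) 67 = \left(-1\right) \left(-67\right) = 67$)
$A{\left(44 \right)} + U{\left(-52 \right)} = 67 - 39 = 28$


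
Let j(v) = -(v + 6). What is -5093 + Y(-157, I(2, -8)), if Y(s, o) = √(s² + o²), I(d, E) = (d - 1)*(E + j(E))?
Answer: -5093 + √24685 ≈ -4935.9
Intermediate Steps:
j(v) = -6 - v (j(v) = -(6 + v) = -6 - v)
I(d, E) = 6 - 6*d (I(d, E) = (d - 1)*(E + (-6 - E)) = (-1 + d)*(-6) = 6 - 6*d)
Y(s, o) = √(o² + s²)
-5093 + Y(-157, I(2, -8)) = -5093 + √((6 - 6*2)² + (-157)²) = -5093 + √((6 - 12)² + 24649) = -5093 + √((-6)² + 24649) = -5093 + √(36 + 24649) = -5093 + √24685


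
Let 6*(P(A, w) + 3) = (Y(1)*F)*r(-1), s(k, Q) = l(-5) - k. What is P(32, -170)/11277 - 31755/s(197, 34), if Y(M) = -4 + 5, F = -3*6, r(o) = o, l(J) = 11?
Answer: 10585/62 ≈ 170.73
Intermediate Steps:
F = -18
s(k, Q) = 11 - k
Y(M) = 1
P(A, w) = 0 (P(A, w) = -3 + ((1*(-18))*(-1))/6 = -3 + (-18*(-1))/6 = -3 + (⅙)*18 = -3 + 3 = 0)
P(32, -170)/11277 - 31755/s(197, 34) = 0/11277 - 31755/(11 - 1*197) = 0*(1/11277) - 31755/(11 - 197) = 0 - 31755/(-186) = 0 - 31755*(-1/186) = 0 + 10585/62 = 10585/62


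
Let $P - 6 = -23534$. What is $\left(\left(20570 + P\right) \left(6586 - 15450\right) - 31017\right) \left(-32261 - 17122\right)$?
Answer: $-1293276325185$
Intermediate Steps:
$P = -23528$ ($P = 6 - 23534 = -23528$)
$\left(\left(20570 + P\right) \left(6586 - 15450\right) - 31017\right) \left(-32261 - 17122\right) = \left(\left(20570 - 23528\right) \left(6586 - 15450\right) - 31017\right) \left(-32261 - 17122\right) = \left(\left(-2958\right) \left(-8864\right) - 31017\right) \left(-49383\right) = \left(26219712 - 31017\right) \left(-49383\right) = 26188695 \left(-49383\right) = -1293276325185$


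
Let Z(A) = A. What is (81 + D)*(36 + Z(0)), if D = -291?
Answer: -7560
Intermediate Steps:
(81 + D)*(36 + Z(0)) = (81 - 291)*(36 + 0) = -210*36 = -7560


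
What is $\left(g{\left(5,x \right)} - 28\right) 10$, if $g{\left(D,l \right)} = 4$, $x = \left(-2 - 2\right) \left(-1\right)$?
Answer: $-240$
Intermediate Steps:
$x = 4$ ($x = \left(-4\right) \left(-1\right) = 4$)
$\left(g{\left(5,x \right)} - 28\right) 10 = \left(4 - 28\right) 10 = \left(-24\right) 10 = -240$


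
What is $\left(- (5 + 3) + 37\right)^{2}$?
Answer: $841$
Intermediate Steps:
$\left(- (5 + 3) + 37\right)^{2} = \left(\left(-1\right) 8 + 37\right)^{2} = \left(-8 + 37\right)^{2} = 29^{2} = 841$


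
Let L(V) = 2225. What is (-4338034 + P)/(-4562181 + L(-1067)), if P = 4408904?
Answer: -35435/2279978 ≈ -0.015542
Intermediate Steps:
(-4338034 + P)/(-4562181 + L(-1067)) = (-4338034 + 4408904)/(-4562181 + 2225) = 70870/(-4559956) = 70870*(-1/4559956) = -35435/2279978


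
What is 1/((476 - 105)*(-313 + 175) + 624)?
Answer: -1/50574 ≈ -1.9773e-5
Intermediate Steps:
1/((476 - 105)*(-313 + 175) + 624) = 1/(371*(-138) + 624) = 1/(-51198 + 624) = 1/(-50574) = -1/50574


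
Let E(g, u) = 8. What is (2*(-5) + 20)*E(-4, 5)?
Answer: 80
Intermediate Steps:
(2*(-5) + 20)*E(-4, 5) = (2*(-5) + 20)*8 = (-10 + 20)*8 = 10*8 = 80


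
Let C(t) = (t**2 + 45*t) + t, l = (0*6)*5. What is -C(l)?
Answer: 0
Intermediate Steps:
l = 0 (l = 0*5 = 0)
C(t) = t**2 + 46*t
-C(l) = -0*(46 + 0) = -0*46 = -1*0 = 0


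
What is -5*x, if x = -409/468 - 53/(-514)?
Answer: 463555/120276 ≈ 3.8541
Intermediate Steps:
x = -92711/120276 (x = -409*1/468 - 53*(-1/514) = -409/468 + 53/514 = -92711/120276 ≈ -0.77082)
-5*x = -5*(-92711/120276) = 463555/120276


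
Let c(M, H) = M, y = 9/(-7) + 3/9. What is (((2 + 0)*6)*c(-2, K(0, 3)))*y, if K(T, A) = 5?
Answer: 160/7 ≈ 22.857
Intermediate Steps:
y = -20/21 (y = 9*(-⅐) + 3*(⅑) = -9/7 + ⅓ = -20/21 ≈ -0.95238)
(((2 + 0)*6)*c(-2, K(0, 3)))*y = (((2 + 0)*6)*(-2))*(-20/21) = ((2*6)*(-2))*(-20/21) = (12*(-2))*(-20/21) = -24*(-20/21) = 160/7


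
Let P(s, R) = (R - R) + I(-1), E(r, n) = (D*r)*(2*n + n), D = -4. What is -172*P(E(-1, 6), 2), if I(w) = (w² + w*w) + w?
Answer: -172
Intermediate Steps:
E(r, n) = -12*n*r (E(r, n) = (-4*r)*(2*n + n) = (-4*r)*(3*n) = -12*n*r)
I(w) = w + 2*w² (I(w) = (w² + w²) + w = 2*w² + w = w + 2*w²)
P(s, R) = 1 (P(s, R) = (R - R) - (1 + 2*(-1)) = 0 - (1 - 2) = 0 - 1*(-1) = 0 + 1 = 1)
-172*P(E(-1, 6), 2) = -172*1 = -172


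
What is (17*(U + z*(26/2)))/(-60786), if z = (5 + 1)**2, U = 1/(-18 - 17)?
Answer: -25313/193410 ≈ -0.13088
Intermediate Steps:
U = -1/35 (U = 1/(-35) = -1/35 ≈ -0.028571)
z = 36 (z = 6**2 = 36)
(17*(U + z*(26/2)))/(-60786) = (17*(-1/35 + 36*(26/2)))/(-60786) = (17*(-1/35 + 36*(26*(1/2))))*(-1/60786) = (17*(-1/35 + 36*13))*(-1/60786) = (17*(-1/35 + 468))*(-1/60786) = (17*(16379/35))*(-1/60786) = (278443/35)*(-1/60786) = -25313/193410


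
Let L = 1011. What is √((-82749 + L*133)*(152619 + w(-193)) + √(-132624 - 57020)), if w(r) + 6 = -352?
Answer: √(7874025354 + 2*I*√47411) ≈ 88736.0 + 0.e-3*I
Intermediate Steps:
w(r) = -358 (w(r) = -6 - 352 = -358)
√((-82749 + L*133)*(152619 + w(-193)) + √(-132624 - 57020)) = √((-82749 + 1011*133)*(152619 - 358) + √(-132624 - 57020)) = √((-82749 + 134463)*152261 + √(-189644)) = √(51714*152261 + 2*I*√47411) = √(7874025354 + 2*I*√47411)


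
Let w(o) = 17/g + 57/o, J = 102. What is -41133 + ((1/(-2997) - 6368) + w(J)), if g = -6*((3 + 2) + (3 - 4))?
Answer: -19361088667/407592 ≈ -47501.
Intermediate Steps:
g = -24 (g = -6*(5 - 1) = -6*4 = -24)
w(o) = -17/24 + 57/o (w(o) = 17/(-24) + 57/o = 17*(-1/24) + 57/o = -17/24 + 57/o)
-41133 + ((1/(-2997) - 6368) + w(J)) = -41133 + ((1/(-2997) - 6368) + (-17/24 + 57/102)) = -41133 + ((-1/2997 - 6368) + (-17/24 + 57*(1/102))) = -41133 + (-19084897/2997 + (-17/24 + 19/34)) = -41133 + (-19084897/2997 - 61/408) = -41133 - 2595606931/407592 = -19361088667/407592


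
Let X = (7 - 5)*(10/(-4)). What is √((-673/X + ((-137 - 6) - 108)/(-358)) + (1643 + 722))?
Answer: √8011214810/1790 ≈ 50.003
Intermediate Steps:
X = -5 (X = 2*(10*(-¼)) = 2*(-5/2) = -5)
√((-673/X + ((-137 - 6) - 108)/(-358)) + (1643 + 722)) = √((-673/(-5) + ((-137 - 6) - 108)/(-358)) + (1643 + 722)) = √((-673*(-⅕) + (-143 - 108)*(-1/358)) + 2365) = √((673/5 - 251*(-1/358)) + 2365) = √((673/5 + 251/358) + 2365) = √(242189/1790 + 2365) = √(4475539/1790) = √8011214810/1790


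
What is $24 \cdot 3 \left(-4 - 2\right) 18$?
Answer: $-7776$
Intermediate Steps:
$24 \cdot 3 \left(-4 - 2\right) 18 = 24 \cdot 3 \left(-6\right) 18 = 24 \left(-18\right) 18 = \left(-432\right) 18 = -7776$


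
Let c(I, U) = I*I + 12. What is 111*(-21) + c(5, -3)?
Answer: -2294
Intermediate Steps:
c(I, U) = 12 + I**2 (c(I, U) = I**2 + 12 = 12 + I**2)
111*(-21) + c(5, -3) = 111*(-21) + (12 + 5**2) = -2331 + (12 + 25) = -2331 + 37 = -2294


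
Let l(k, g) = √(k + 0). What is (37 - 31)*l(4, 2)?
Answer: 12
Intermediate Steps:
l(k, g) = √k
(37 - 31)*l(4, 2) = (37 - 31)*√4 = 6*2 = 12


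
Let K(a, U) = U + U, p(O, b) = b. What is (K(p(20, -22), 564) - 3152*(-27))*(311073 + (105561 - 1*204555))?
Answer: 18287996328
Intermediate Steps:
K(a, U) = 2*U
(K(p(20, -22), 564) - 3152*(-27))*(311073 + (105561 - 1*204555)) = (2*564 - 3152*(-27))*(311073 + (105561 - 1*204555)) = (1128 + 85104)*(311073 + (105561 - 204555)) = 86232*(311073 - 98994) = 86232*212079 = 18287996328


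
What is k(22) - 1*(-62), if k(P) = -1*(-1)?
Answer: 63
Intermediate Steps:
k(P) = 1
k(22) - 1*(-62) = 1 - 1*(-62) = 1 + 62 = 63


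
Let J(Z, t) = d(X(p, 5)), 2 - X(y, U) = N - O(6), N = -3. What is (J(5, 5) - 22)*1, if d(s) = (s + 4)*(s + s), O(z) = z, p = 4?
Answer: 308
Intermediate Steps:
X(y, U) = 11 (X(y, U) = 2 - (-3 - 1*6) = 2 - (-3 - 6) = 2 - 1*(-9) = 2 + 9 = 11)
d(s) = 2*s*(4 + s) (d(s) = (4 + s)*(2*s) = 2*s*(4 + s))
J(Z, t) = 330 (J(Z, t) = 2*11*(4 + 11) = 2*11*15 = 330)
(J(5, 5) - 22)*1 = (330 - 22)*1 = 308*1 = 308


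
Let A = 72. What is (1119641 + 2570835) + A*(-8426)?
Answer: 3083804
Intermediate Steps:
(1119641 + 2570835) + A*(-8426) = (1119641 + 2570835) + 72*(-8426) = 3690476 - 606672 = 3083804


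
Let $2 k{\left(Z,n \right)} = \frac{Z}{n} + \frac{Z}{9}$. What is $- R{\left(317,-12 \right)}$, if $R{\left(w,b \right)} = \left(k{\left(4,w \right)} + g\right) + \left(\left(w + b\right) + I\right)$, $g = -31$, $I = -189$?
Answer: $- \frac{243157}{2853} \approx -85.229$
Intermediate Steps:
$k{\left(Z,n \right)} = \frac{Z}{18} + \frac{Z}{2 n}$ ($k{\left(Z,n \right)} = \frac{\frac{Z}{n} + \frac{Z}{9}}{2} = \frac{\frac{Z}{9} + \frac{Z}{n}}{2} = \frac{Z}{18} + \frac{Z}{2 n}$)
$R{\left(w,b \right)} = -220 + b + w + \frac{2 \left(9 + w\right)}{9 w}$ ($R{\left(w,b \right)} = \left(\frac{1}{18} \cdot 4 \frac{1}{w} \left(9 + w\right) - 31\right) - \left(189 - b - w\right) = \left(\frac{2 \left(9 + w\right)}{9 w} - 31\right) - \left(189 - b - w\right) = \left(-31 + \frac{2 \left(9 + w\right)}{9 w}\right) + \left(-189 + b + w\right) = -220 + b + w + \frac{2 \left(9 + w\right)}{9 w}$)
$- R{\left(317,-12 \right)} = - (- \frac{1978}{9} - 12 + 317 + \frac{2}{317}) = \left(-1\right) \frac{243157}{2853} = - \frac{243157}{2853}$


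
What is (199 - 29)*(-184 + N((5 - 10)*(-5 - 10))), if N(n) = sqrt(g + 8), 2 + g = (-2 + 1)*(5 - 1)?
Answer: -31280 + 170*sqrt(2) ≈ -31040.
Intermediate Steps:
g = -6 (g = -2 + (-2 + 1)*(5 - 1) = -2 - 1*4 = -2 - 4 = -6)
N(n) = sqrt(2) (N(n) = sqrt(-6 + 8) = sqrt(2))
(199 - 29)*(-184 + N((5 - 10)*(-5 - 10))) = (199 - 29)*(-184 + sqrt(2)) = 170*(-184 + sqrt(2)) = -31280 + 170*sqrt(2)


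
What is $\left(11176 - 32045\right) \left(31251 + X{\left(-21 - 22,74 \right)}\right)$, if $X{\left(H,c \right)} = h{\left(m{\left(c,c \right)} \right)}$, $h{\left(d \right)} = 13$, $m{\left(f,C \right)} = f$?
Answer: $-652448416$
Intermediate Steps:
$X{\left(H,c \right)} = 13$
$\left(11176 - 32045\right) \left(31251 + X{\left(-21 - 22,74 \right)}\right) = \left(11176 - 32045\right) \left(31251 + 13\right) = \left(-20869\right) 31264 = -652448416$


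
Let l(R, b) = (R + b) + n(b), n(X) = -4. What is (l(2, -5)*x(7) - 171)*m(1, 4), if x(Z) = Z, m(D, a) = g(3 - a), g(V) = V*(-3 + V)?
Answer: -880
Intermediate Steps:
l(R, b) = -4 + R + b (l(R, b) = (R + b) - 4 = -4 + R + b)
m(D, a) = -a*(3 - a) (m(D, a) = (3 - a)*(-3 + (3 - a)) = (3 - a)*(-a) = -a*(3 - a))
(l(2, -5)*x(7) - 171)*m(1, 4) = ((-4 + 2 - 5)*7 - 171)*(4*(-3 + 4)) = (-7*7 - 171)*(4*1) = (-49 - 171)*4 = -220*4 = -880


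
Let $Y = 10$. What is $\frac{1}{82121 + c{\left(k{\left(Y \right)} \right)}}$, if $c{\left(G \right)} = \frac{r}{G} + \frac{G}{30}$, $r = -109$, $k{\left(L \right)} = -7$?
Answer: $\frac{210}{17248631} \approx 1.2175 \cdot 10^{-5}$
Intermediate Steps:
$c{\left(G \right)} = - \frac{109}{G} + \frac{G}{30}$
$\frac{1}{82121 + c{\left(k{\left(Y \right)} \right)}} = \frac{1}{82121 + \left(- \frac{109}{-7} + \frac{1}{30} \left(-7\right)\right)} = \frac{1}{82121 - - \frac{3221}{210}} = \frac{1}{82121 + \left(\frac{109}{7} - \frac{7}{30}\right)} = \frac{1}{82121 + \frac{3221}{210}} = \frac{1}{\frac{17248631}{210}} = \frac{210}{17248631}$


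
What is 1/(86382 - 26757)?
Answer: 1/59625 ≈ 1.6771e-5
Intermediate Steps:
1/(86382 - 26757) = 1/59625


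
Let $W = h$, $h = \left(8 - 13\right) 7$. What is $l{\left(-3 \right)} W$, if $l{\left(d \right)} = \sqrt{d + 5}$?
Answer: $- 35 \sqrt{2} \approx -49.497$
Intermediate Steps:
$l{\left(d \right)} = \sqrt{5 + d}$
$h = -35$ ($h = \left(-5\right) 7 = -35$)
$W = -35$
$l{\left(-3 \right)} W = \sqrt{5 - 3} \left(-35\right) = \sqrt{2} \left(-35\right) = - 35 \sqrt{2}$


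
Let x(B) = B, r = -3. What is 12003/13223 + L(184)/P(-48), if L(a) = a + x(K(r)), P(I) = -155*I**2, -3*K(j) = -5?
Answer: 12852168869/14166593280 ≈ 0.90722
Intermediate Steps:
K(j) = 5/3 (K(j) = -1/3*(-5) = 5/3)
L(a) = 5/3 + a (L(a) = a + 5/3 = 5/3 + a)
12003/13223 + L(184)/P(-48) = 12003/13223 + (5/3 + 184)/((-155*(-48)**2)) = 12003*(1/13223) + 557/(3*((-155*2304))) = 12003/13223 + (557/3)/(-357120) = 12003/13223 + (557/3)*(-1/357120) = 12003/13223 - 557/1071360 = 12852168869/14166593280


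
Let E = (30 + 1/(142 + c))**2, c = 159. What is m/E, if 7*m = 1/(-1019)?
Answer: -12943/83108581259 ≈ -1.5574e-7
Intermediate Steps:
m = -1/7133 (m = (1/7)/(-1019) = (1/7)*(-1/1019) = -1/7133 ≈ -0.00014019)
E = 81558961/90601 (E = (30 + 1/(142 + 159))**2 = (30 + 1/301)**2 = (9031/301)**2 = 81558961/90601 ≈ 900.20)
m/E = -1/(7133*81558961/90601) = -1/7133*90601/81558961 = -12943/83108581259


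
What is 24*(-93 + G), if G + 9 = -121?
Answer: -5352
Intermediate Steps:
G = -130 (G = -9 - 121 = -130)
24*(-93 + G) = 24*(-93 - 130) = 24*(-223) = -5352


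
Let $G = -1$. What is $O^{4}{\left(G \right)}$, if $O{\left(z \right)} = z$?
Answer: $1$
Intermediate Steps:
$O^{4}{\left(G \right)} = \left(-1\right)^{4} = 1$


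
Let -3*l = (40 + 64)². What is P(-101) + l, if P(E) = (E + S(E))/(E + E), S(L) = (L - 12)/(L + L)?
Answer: -441275197/122412 ≈ -3604.8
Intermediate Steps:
S(L) = (-12 + L)/(2*L) (S(L) = (-12 + L)/((2*L)) = (-12 + L)*(1/(2*L)) = (-12 + L)/(2*L))
l = -10816/3 (l = -(40 + 64)²/3 = -⅓*104² = -⅓*10816 = -10816/3 ≈ -3605.3)
P(E) = (E + (-12 + E)/(2*E))/(2*E) (P(E) = (E + (-12 + E)/(2*E))/(E + E) = (E + (-12 + E)/(2*E))/((2*E)) = (E + (-12 + E)/(2*E))*(1/(2*E)) = (E + (-12 + E)/(2*E))/(2*E))
P(-101) + l = (¼)*(-12 - 101 + 2*(-101)²)/(-101)² - 10816/3 = (¼)*(1/10201)*(-12 - 101 + 2*10201) - 10816/3 = (¼)*(1/10201)*(-12 - 101 + 20402) - 10816/3 = (¼)*(1/10201)*20289 - 10816/3 = 20289/40804 - 10816/3 = -441275197/122412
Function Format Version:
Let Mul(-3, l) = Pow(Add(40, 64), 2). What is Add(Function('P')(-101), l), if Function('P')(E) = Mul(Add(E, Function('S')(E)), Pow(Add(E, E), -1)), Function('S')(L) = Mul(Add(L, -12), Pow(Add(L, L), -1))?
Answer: Rational(-441275197, 122412) ≈ -3604.8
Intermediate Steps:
Function('S')(L) = Mul(Rational(1, 2), Pow(L, -1), Add(-12, L)) (Function('S')(L) = Mul(Add(-12, L), Pow(Mul(2, L), -1)) = Mul(Add(-12, L), Mul(Rational(1, 2), Pow(L, -1))) = Mul(Rational(1, 2), Pow(L, -1), Add(-12, L)))
l = Rational(-10816, 3) (l = Mul(Rational(-1, 3), Pow(Add(40, 64), 2)) = Mul(Rational(-1, 3), Pow(104, 2)) = Mul(Rational(-1, 3), 10816) = Rational(-10816, 3) ≈ -3605.3)
Function('P')(E) = Mul(Rational(1, 2), Pow(E, -1), Add(E, Mul(Rational(1, 2), Pow(E, -1), Add(-12, E)))) (Function('P')(E) = Mul(Add(E, Mul(Rational(1, 2), Pow(E, -1), Add(-12, E))), Pow(Add(E, E), -1)) = Mul(Add(E, Mul(Rational(1, 2), Pow(E, -1), Add(-12, E))), Pow(Mul(2, E), -1)) = Mul(Add(E, Mul(Rational(1, 2), Pow(E, -1), Add(-12, E))), Mul(Rational(1, 2), Pow(E, -1))) = Mul(Rational(1, 2), Pow(E, -1), Add(E, Mul(Rational(1, 2), Pow(E, -1), Add(-12, E)))))
Add(Function('P')(-101), l) = Add(Mul(Rational(1, 4), Pow(-101, -2), Add(-12, -101, Mul(2, Pow(-101, 2)))), Rational(-10816, 3)) = Add(Mul(Rational(1, 4), Rational(1, 10201), Add(-12, -101, Mul(2, 10201))), Rational(-10816, 3)) = Add(Mul(Rational(1, 4), Rational(1, 10201), Add(-12, -101, 20402)), Rational(-10816, 3)) = Add(Mul(Rational(1, 4), Rational(1, 10201), 20289), Rational(-10816, 3)) = Add(Rational(20289, 40804), Rational(-10816, 3)) = Rational(-441275197, 122412)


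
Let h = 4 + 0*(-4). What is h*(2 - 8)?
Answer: -24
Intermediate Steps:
h = 4 (h = 4 + 0 = 4)
h*(2 - 8) = 4*(2 - 8) = 4*(-6) = -24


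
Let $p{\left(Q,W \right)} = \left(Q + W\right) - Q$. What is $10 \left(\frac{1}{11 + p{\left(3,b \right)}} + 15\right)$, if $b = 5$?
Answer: $\frac{1205}{8} \approx 150.63$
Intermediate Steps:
$p{\left(Q,W \right)} = W$
$10 \left(\frac{1}{11 + p{\left(3,b \right)}} + 15\right) = 10 \left(\frac{1}{11 + 5} + 15\right) = 10 \left(\frac{1}{16} + 15\right) = 10 \cdot \frac{241}{16} = \frac{1205}{8}$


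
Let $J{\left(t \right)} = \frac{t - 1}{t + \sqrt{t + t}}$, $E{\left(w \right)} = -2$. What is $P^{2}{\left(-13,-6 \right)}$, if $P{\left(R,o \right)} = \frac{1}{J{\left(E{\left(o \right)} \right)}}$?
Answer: $- \frac{8 i}{9} \approx - 0.88889 i$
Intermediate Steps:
$J{\left(t \right)} = \frac{-1 + t}{t + \sqrt{2} \sqrt{t}}$ ($J{\left(t \right)} = \frac{-1 + t}{t + \sqrt{2 t}} = \frac{-1 + t}{t + \sqrt{2} \sqrt{t}}$)
$P{\left(R,o \right)} = \frac{2}{3} - \frac{2 i}{3}$ ($P{\left(R,o \right)} = \frac{1}{\frac{1}{-2 + \sqrt{2} \sqrt{-2}} \left(-1 - 2\right)} = \frac{1}{\frac{1}{-2 + \sqrt{2} i \sqrt{2}} \left(-3\right)} = \frac{1}{\frac{1}{-2 + 2 i} \left(-3\right)} = \frac{1}{\frac{-2 - 2 i}{8} \left(-3\right)} = \frac{1}{\left(- \frac{3}{8}\right) \left(-2 - 2 i\right)} = \frac{2}{3} - \frac{2 i}{3}$)
$P^{2}{\left(-13,-6 \right)} = \left(\frac{2}{3} - \frac{2 i}{3}\right)^{2}$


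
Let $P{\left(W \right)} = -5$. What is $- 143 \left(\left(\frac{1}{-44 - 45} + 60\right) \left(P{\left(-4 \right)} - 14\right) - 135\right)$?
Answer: $\frac{16224208}{89} \approx 1.8229 \cdot 10^{5}$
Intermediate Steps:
$- 143 \left(\left(\frac{1}{-44 - 45} + 60\right) \left(P{\left(-4 \right)} - 14\right) - 135\right) = - 143 \left(\left(\frac{1}{-44 - 45} + 60\right) \left(-5 - 14\right) - 135\right) = - 143 \left(\left(\frac{1}{-89} + 60\right) \left(-19\right) - 135\right) = - 143 \left(\left(- \frac{1}{89} + 60\right) \left(-19\right) - 135\right) = - 143 \left(\frac{5339}{89} \left(-19\right) - 135\right) = - 143 \left(- \frac{101441}{89} - 135\right) = \left(-143\right) \left(- \frac{113456}{89}\right) = \frac{16224208}{89}$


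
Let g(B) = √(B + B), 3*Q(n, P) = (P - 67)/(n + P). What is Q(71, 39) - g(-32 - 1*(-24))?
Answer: -14/165 - 4*I ≈ -0.084849 - 4.0*I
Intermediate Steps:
Q(n, P) = (-67 + P)/(3*(P + n)) (Q(n, P) = ((P - 67)/(n + P))/3 = ((-67 + P)/(P + n))/3 = (-67 + P)/(3*(P + n)))
g(B) = √2*√B (g(B) = √(2*B) = √2*√B)
Q(71, 39) - g(-32 - 1*(-24)) = (-67 + 39)/(3*(39 + 71)) - √2*√(-32 - 1*(-24)) = (⅓)*(-28)/110 - √2*√(-32 + 24) = (⅓)*(1/110)*(-28) - √2*√(-8) = -14/165 - √2*2*I*√2 = -14/165 - 4*I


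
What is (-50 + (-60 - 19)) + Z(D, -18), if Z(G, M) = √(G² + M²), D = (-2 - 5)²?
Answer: -129 + 5*√109 ≈ -76.798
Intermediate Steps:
D = 49 (D = (-7)² = 49)
(-50 + (-60 - 19)) + Z(D, -18) = (-50 + (-60 - 19)) + √(49² + (-18)²) = (-50 - 79) + √(2401 + 324) = -129 + √2725 = -129 + 5*√109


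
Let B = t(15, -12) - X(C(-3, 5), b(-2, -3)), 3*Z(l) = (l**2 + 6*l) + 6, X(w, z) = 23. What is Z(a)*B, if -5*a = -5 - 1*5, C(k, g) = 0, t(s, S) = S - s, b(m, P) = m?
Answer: -1100/3 ≈ -366.67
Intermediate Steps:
a = 2 (a = -(-5 - 1*5)/5 = -(-5 - 5)/5 = -1/5*(-10) = 2)
Z(l) = 2 + 2*l + l**2/3 (Z(l) = ((l**2 + 6*l) + 6)/3 = (6 + l**2 + 6*l)/3 = 2 + 2*l + l**2/3)
B = -50 (B = (-12 - 1*15) - 1*23 = (-12 - 15) - 23 = -27 - 23 = -50)
Z(a)*B = (2 + 2*2 + (1/3)*2**2)*(-50) = (2 + 4 + (1/3)*4)*(-50) = (2 + 4 + 4/3)*(-50) = (22/3)*(-50) = -1100/3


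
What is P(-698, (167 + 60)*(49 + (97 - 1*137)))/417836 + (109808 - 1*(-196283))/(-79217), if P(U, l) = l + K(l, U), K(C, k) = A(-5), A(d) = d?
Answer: -63867197415/16549857206 ≈ -3.8591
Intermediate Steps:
K(C, k) = -5
P(U, l) = -5 + l (P(U, l) = l - 5 = -5 + l)
P(-698, (167 + 60)*(49 + (97 - 1*137)))/417836 + (109808 - 1*(-196283))/(-79217) = (-5 + (167 + 60)*(49 + (97 - 1*137)))/417836 + (109808 - 1*(-196283))/(-79217) = (-5 + 227*(49 + (97 - 137)))*(1/417836) + (109808 + 196283)*(-1/79217) = (-5 + 227*(49 - 40))*(1/417836) + 306091*(-1/79217) = (-5 + 227*9)*(1/417836) - 306091/79217 = (-5 + 2043)*(1/417836) - 306091/79217 = 2038*(1/417836) - 306091/79217 = 1019/208918 - 306091/79217 = -63867197415/16549857206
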